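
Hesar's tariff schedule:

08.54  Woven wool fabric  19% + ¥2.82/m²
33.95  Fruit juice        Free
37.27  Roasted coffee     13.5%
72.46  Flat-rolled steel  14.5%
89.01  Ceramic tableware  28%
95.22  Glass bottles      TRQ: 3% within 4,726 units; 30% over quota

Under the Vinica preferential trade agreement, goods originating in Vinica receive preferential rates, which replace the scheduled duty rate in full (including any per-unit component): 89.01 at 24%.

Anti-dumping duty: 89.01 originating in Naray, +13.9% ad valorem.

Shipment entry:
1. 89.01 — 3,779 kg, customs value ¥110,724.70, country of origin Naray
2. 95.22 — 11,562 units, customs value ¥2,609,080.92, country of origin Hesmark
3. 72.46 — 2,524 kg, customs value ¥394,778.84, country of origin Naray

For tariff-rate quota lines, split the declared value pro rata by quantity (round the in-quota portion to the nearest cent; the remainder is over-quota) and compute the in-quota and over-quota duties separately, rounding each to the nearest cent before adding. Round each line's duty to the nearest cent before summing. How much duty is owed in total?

¥598,414.18

Line 1 (89.01, Naray, 3,779 kg, ¥110,724.70):
Base rate for 89.01 is 28%.
89.01 has an FTA preferential rate, but origin Naray is not Vinica; base rate stands.
Additional duty on 89.01 from Naray: +13.9%. Applied ad valorem rate: 28% + 13.9% = 41.9%.
Duty = ¥110,724.70 × 41.9% = ¥46,393.65.
Line 2 (95.22, Hesmark, 11,562 units, ¥2,609,080.92):
Code 95.22 is under a tariff-rate quota (threshold 4,726 units). In-quota: 4,726 units at 3%; over-quota: 6,836 units at 30%.
Pro-rata value split: in-quota = ¥2,609,080.92 × 4,726/11,562 = ¥1,066,469.16; over-quota = ¥2,609,080.92 − ¥1,066,469.16 = ¥1,542,611.76.
In-quota duty = ¥1,066,469.16 × 3% = ¥31,994.07. Over-quota duty = ¥1,542,611.76 × 30% = ¥462,783.53.
Line duty = ¥31,994.07 + ¥462,783.53 = ¥494,777.60.
Line 3 (72.46, Naray, 2,524 kg, ¥394,778.84):
Base rate for 72.46 is 14.5%.
Duty = ¥394,778.84 × 14.5% = ¥57,242.93.
Total = ¥46,393.65 + ¥494,777.60 + ¥57,242.93 = ¥598,414.18.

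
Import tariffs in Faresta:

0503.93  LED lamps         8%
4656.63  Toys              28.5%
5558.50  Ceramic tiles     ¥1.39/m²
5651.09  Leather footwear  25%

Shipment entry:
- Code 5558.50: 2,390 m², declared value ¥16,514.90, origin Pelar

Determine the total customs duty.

Line 1 (5558.50, Pelar, 2,390 m², ¥16,514.90):
Base rate for 5558.50 is ¥1.39/m².
Duty = 2,390 × ¥1.39 = ¥3,322.10.

¥3,322.10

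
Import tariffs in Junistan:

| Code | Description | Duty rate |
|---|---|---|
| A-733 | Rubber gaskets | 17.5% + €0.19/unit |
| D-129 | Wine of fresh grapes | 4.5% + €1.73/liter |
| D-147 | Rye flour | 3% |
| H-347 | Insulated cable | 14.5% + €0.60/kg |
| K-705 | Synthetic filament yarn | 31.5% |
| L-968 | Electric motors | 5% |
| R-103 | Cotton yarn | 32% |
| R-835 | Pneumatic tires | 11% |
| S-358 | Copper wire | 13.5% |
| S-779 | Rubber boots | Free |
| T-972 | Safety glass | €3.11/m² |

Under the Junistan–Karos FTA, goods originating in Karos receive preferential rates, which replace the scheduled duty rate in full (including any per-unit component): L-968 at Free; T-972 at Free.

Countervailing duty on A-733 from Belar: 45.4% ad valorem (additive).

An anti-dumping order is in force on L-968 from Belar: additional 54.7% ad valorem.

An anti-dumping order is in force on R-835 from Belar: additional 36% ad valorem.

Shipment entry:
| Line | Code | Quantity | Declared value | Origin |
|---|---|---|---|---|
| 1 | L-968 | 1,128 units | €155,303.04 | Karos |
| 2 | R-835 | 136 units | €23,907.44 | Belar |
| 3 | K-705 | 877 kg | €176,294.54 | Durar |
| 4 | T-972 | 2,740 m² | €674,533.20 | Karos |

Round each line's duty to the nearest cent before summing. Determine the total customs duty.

Line 1 (L-968, Karos, 1,128 units, €155,303.04):
Base rate for L-968 is 5%.
Origin Karos qualifies under the Junistan–Karos agreement and L-968 is covered: preferential rate Free applies instead.
The additional-duty order on L-968 targets Belar, not Karos; it does not apply.
Duty = €155,303.04 × 0% = €0.00.
Line 2 (R-835, Belar, 136 units, €23,907.44):
Base rate for R-835 is 11%.
Additional duty on R-835 from Belar: +36%. Applied ad valorem rate: 11% + 36% = 47%.
Duty = €23,907.44 × 47% = €11,236.50.
Line 3 (K-705, Durar, 877 kg, €176,294.54):
Base rate for K-705 is 31.5%.
Duty = €176,294.54 × 31.5% = €55,532.78.
Line 4 (T-972, Karos, 2,740 m², €674,533.20):
Base rate for T-972 is €3.11/m².
Origin Karos qualifies under the Junistan–Karos agreement and T-972 is covered: preferential rate Free applies instead.
Duty = €674,533.20 × 0% = €0.00.
Total = €0.00 + €11,236.50 + €55,532.78 + €0.00 = €66,769.28.

€66,769.28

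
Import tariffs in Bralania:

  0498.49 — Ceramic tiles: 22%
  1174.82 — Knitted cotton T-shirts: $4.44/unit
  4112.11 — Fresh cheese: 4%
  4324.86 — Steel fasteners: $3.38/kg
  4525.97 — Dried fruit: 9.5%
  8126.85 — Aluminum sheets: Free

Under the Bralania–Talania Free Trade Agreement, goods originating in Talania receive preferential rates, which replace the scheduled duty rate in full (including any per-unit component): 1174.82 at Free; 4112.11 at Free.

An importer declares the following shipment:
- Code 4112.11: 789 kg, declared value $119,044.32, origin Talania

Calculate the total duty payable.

Line 1 (4112.11, Talania, 789 kg, $119,044.32):
Base rate for 4112.11 is 4%.
Origin Talania qualifies under the Bralania–Talania agreement and 4112.11 is covered: preferential rate Free applies instead.
Duty = $119,044.32 × 0% = $0.00.

$0.00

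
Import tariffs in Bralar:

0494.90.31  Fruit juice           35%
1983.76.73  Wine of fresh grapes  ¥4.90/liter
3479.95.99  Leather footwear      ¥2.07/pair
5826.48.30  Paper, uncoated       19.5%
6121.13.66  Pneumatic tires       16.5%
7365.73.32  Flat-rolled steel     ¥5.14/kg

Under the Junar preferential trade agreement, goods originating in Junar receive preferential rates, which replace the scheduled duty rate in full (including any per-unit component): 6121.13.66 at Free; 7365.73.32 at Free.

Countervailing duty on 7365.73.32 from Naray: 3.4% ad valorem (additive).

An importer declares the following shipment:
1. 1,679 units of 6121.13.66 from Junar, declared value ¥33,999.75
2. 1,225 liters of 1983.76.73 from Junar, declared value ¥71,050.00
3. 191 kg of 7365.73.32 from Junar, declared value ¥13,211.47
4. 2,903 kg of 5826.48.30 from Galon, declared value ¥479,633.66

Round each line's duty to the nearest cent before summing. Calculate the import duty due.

¥99,531.06

Line 1 (6121.13.66, Junar, 1,679 units, ¥33,999.75):
Base rate for 6121.13.66 is 16.5%.
Origin Junar qualifies under the Bralar–Junar agreement and 6121.13.66 is covered: preferential rate Free applies instead.
Duty = ¥33,999.75 × 0% = ¥0.00.
Line 2 (1983.76.73, Junar, 1,225 liters, ¥71,050.00):
Base rate for 1983.76.73 is ¥4.90/liter.
Origin Junar is the FTA partner but 1983.76.73 is not on the preference list; base rate stands.
Duty = 1,225 × ¥4.90 = ¥6,002.50.
Line 3 (7365.73.32, Junar, 191 kg, ¥13,211.47):
Base rate for 7365.73.32 is ¥5.14/kg.
Origin Junar qualifies under the Bralar–Junar agreement and 7365.73.32 is covered: preferential rate Free applies instead.
The additional-duty order on 7365.73.32 targets Naray, not Junar; it does not apply.
Duty = ¥13,211.47 × 0% = ¥0.00.
Line 4 (5826.48.30, Galon, 2,903 kg, ¥479,633.66):
Base rate for 5826.48.30 is 19.5%.
Duty = ¥479,633.66 × 19.5% = ¥93,528.56.
Total = ¥0.00 + ¥6,002.50 + ¥0.00 + ¥93,528.56 = ¥99,531.06.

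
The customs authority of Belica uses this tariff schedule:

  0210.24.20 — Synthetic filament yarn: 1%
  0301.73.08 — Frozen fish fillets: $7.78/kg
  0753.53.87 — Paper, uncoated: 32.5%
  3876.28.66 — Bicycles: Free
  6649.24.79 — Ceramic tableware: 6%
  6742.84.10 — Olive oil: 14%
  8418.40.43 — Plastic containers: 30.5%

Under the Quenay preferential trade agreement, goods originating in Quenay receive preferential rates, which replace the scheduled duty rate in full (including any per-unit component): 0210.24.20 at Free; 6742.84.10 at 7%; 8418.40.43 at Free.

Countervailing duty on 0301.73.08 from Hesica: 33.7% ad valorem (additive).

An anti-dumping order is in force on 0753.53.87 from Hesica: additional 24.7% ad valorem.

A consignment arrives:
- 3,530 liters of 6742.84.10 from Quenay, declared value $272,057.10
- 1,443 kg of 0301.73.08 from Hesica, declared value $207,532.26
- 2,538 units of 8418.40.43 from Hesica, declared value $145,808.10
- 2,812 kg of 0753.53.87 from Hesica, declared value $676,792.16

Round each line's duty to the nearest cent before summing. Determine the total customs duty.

$531,805.50

Line 1 (6742.84.10, Quenay, 3,530 liters, $272,057.10):
Base rate for 6742.84.10 is 14%.
Origin Quenay qualifies under the Belica–Quenay agreement and 6742.84.10 is covered: preferential rate 7% applies instead.
Duty = $272,057.10 × 7% = $19,044.00.
Line 2 (0301.73.08, Hesica, 1,443 kg, $207,532.26):
Base rate for 0301.73.08 is $7.78/kg.
Additional duty on 0301.73.08 from Hesica: +33.7% ad valorem. Applied ad valorem rate = 33.7%.
Duty = $207,532.26 × 33.7% + 1,443 × $7.78 = $81,164.91.
Line 3 (8418.40.43, Hesica, 2,538 units, $145,808.10):
Base rate for 8418.40.43 is 30.5%.
8418.40.43 has an FTA preferential rate, but origin Hesica is not Quenay; base rate stands.
Duty = $145,808.10 × 30.5% = $44,471.47.
Line 4 (0753.53.87, Hesica, 2,812 kg, $676,792.16):
Base rate for 0753.53.87 is 32.5%.
Additional duty on 0753.53.87 from Hesica: +24.7%. Applied ad valorem rate: 32.5% + 24.7% = 57.2%.
Duty = $676,792.16 × 57.2% = $387,125.12.
Total = $19,044.00 + $81,164.91 + $44,471.47 + $387,125.12 = $531,805.50.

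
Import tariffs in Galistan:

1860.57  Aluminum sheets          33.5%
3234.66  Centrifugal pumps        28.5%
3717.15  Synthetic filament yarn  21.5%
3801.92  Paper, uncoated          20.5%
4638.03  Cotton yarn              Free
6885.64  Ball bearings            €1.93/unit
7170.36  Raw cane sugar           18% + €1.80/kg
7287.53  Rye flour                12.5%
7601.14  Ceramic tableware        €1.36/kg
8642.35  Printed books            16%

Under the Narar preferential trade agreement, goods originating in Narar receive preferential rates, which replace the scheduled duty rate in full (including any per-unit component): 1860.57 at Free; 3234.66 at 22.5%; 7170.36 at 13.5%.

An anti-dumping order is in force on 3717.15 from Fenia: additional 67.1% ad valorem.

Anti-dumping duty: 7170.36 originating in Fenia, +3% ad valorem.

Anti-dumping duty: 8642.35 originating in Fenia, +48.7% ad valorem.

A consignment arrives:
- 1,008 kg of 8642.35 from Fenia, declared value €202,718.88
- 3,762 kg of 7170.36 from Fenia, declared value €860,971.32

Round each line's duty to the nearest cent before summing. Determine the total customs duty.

Line 1 (8642.35, Fenia, 1,008 kg, €202,718.88):
Base rate for 8642.35 is 16%.
Additional duty on 8642.35 from Fenia: +48.7%. Applied ad valorem rate: 16% + 48.7% = 64.7%.
Duty = €202,718.88 × 64.7% = €131,159.12.
Line 2 (7170.36, Fenia, 3,762 kg, €860,971.32):
Base rate for 7170.36 is 18% + €1.80/kg.
7170.36 has an FTA preferential rate, but origin Fenia is not Narar; base rate stands.
Additional duty on 7170.36 from Fenia: +3%. Applied ad valorem rate: 18% + 3% = 21%.
Duty = €860,971.32 × 21% + 3,762 × €1.80 = €187,575.58.
Total = €131,159.12 + €187,575.58 = €318,734.70.

€318,734.70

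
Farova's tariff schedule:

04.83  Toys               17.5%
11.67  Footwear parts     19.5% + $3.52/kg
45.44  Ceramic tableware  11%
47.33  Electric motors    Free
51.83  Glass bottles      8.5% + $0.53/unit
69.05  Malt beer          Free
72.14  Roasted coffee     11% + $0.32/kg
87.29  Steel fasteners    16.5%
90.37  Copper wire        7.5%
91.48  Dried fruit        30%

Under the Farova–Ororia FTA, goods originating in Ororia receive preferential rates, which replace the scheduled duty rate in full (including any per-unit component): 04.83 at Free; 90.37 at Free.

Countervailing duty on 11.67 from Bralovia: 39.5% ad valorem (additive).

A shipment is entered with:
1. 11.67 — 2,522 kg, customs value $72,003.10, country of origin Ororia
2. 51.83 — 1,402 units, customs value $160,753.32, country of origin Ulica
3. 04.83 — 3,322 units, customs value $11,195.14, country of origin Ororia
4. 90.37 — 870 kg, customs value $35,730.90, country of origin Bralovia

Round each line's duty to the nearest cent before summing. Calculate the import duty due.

Line 1 (11.67, Ororia, 2,522 kg, $72,003.10):
Base rate for 11.67 is 19.5% + $3.52/kg.
Origin Ororia is the FTA partner but 11.67 is not on the preference list; base rate stands.
The additional-duty order on 11.67 targets Bralovia, not Ororia; it does not apply.
Duty = $72,003.10 × 19.5% + 2,522 × $3.52 = $22,918.04.
Line 2 (51.83, Ulica, 1,402 units, $160,753.32):
Base rate for 51.83 is 8.5% + $0.53/unit.
Duty = $160,753.32 × 8.5% + 1,402 × $0.53 = $14,407.09.
Line 3 (04.83, Ororia, 3,322 units, $11,195.14):
Base rate for 04.83 is 17.5%.
Origin Ororia qualifies under the Farova–Ororia agreement and 04.83 is covered: preferential rate Free applies instead.
Duty = $11,195.14 × 0% = $0.00.
Line 4 (90.37, Bralovia, 870 kg, $35,730.90):
Base rate for 90.37 is 7.5%.
90.37 has an FTA preferential rate, but origin Bralovia is not Ororia; base rate stands.
Duty = $35,730.90 × 7.5% = $2,679.82.
Total = $22,918.04 + $14,407.09 + $0.00 + $2,679.82 = $40,004.95.

$40,004.95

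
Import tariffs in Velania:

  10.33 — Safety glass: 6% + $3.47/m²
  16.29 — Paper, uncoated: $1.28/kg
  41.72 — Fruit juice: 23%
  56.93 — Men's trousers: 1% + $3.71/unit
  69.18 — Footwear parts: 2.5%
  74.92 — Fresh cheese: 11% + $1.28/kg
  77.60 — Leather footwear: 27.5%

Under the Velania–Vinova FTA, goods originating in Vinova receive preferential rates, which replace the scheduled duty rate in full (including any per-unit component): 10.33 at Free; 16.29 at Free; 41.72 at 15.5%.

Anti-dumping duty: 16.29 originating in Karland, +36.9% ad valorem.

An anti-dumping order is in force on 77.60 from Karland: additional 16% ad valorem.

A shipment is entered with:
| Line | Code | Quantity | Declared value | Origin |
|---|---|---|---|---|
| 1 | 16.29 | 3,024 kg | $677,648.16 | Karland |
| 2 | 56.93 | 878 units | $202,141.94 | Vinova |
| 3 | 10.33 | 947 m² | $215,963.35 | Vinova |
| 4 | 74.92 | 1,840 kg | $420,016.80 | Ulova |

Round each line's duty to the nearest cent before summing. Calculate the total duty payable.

$307,758.74

Line 1 (16.29, Karland, 3,024 kg, $677,648.16):
Base rate for 16.29 is $1.28/kg.
16.29 has an FTA preferential rate, but origin Karland is not Vinova; base rate stands.
Additional duty on 16.29 from Karland: +36.9% ad valorem. Applied ad valorem rate = 36.9%.
Duty = $677,648.16 × 36.9% + 3,024 × $1.28 = $253,922.89.
Line 2 (56.93, Vinova, 878 units, $202,141.94):
Base rate for 56.93 is 1% + $3.71/unit.
Origin Vinova is the FTA partner but 56.93 is not on the preference list; base rate stands.
Duty = $202,141.94 × 1% + 878 × $3.71 = $5,278.80.
Line 3 (10.33, Vinova, 947 m², $215,963.35):
Base rate for 10.33 is 6% + $3.47/m².
Origin Vinova qualifies under the Velania–Vinova agreement and 10.33 is covered: preferential rate Free applies instead.
Duty = $215,963.35 × 0% = $0.00.
Line 4 (74.92, Ulova, 1,840 kg, $420,016.80):
Base rate for 74.92 is 11% + $1.28/kg.
Duty = $420,016.80 × 11% + 1,840 × $1.28 = $48,557.05.
Total = $253,922.89 + $5,278.80 + $0.00 + $48,557.05 = $307,758.74.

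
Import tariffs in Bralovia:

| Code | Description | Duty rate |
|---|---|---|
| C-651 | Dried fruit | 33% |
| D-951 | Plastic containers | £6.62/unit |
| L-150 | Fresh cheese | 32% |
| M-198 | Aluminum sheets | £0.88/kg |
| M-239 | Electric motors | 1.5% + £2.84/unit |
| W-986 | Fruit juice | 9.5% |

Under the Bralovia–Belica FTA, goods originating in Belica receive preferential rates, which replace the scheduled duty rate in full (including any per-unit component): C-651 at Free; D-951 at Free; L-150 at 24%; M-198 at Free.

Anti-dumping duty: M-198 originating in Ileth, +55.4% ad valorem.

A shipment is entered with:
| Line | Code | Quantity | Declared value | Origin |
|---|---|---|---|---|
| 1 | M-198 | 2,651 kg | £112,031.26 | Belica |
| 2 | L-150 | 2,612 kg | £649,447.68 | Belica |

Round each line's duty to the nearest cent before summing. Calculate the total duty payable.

£155,867.44

Line 1 (M-198, Belica, 2,651 kg, £112,031.26):
Base rate for M-198 is £0.88/kg.
Origin Belica qualifies under the Bralovia–Belica agreement and M-198 is covered: preferential rate Free applies instead.
The additional-duty order on M-198 targets Ileth, not Belica; it does not apply.
Duty = £112,031.26 × 0% = £0.00.
Line 2 (L-150, Belica, 2,612 kg, £649,447.68):
Base rate for L-150 is 32%.
Origin Belica qualifies under the Bralovia–Belica agreement and L-150 is covered: preferential rate 24% applies instead.
Duty = £649,447.68 × 24% = £155,867.44.
Total = £0.00 + £155,867.44 = £155,867.44.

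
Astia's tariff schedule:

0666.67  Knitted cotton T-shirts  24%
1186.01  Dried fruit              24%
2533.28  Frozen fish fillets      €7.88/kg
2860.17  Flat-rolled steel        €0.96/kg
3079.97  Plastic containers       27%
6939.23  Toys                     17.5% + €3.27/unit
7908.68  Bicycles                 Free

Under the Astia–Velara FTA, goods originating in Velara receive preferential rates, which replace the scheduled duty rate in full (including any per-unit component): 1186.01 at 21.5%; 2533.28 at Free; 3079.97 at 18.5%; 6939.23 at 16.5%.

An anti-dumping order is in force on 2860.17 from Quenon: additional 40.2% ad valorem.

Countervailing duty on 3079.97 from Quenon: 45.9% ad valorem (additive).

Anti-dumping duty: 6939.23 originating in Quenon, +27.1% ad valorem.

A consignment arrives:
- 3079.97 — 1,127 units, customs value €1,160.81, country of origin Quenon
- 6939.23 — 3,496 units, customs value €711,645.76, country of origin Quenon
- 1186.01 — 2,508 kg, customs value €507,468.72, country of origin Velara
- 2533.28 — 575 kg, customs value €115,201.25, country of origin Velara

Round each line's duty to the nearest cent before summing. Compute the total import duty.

€438,777.93

Line 1 (3079.97, Quenon, 1,127 units, €1,160.81):
Base rate for 3079.97 is 27%.
3079.97 has an FTA preferential rate, but origin Quenon is not Velara; base rate stands.
Additional duty on 3079.97 from Quenon: +45.9%. Applied ad valorem rate: 27% + 45.9% = 72.9%.
Duty = €1,160.81 × 72.9% = €846.23.
Line 2 (6939.23, Quenon, 3,496 units, €711,645.76):
Base rate for 6939.23 is 17.5% + €3.27/unit.
6939.23 has an FTA preferential rate, but origin Quenon is not Velara; base rate stands.
Additional duty on 6939.23 from Quenon: +27.1%. Applied ad valorem rate: 17.5% + 27.1% = 44.6%.
Duty = €711,645.76 × 44.6% + 3,496 × €3.27 = €328,825.93.
Line 3 (1186.01, Velara, 2,508 kg, €507,468.72):
Base rate for 1186.01 is 24%.
Origin Velara qualifies under the Astia–Velara agreement and 1186.01 is covered: preferential rate 21.5% applies instead.
Duty = €507,468.72 × 21.5% = €109,105.77.
Line 4 (2533.28, Velara, 575 kg, €115,201.25):
Base rate for 2533.28 is €7.88/kg.
Origin Velara qualifies under the Astia–Velara agreement and 2533.28 is covered: preferential rate Free applies instead.
Duty = €115,201.25 × 0% = €0.00.
Total = €846.23 + €328,825.93 + €109,105.77 + €0.00 = €438,777.93.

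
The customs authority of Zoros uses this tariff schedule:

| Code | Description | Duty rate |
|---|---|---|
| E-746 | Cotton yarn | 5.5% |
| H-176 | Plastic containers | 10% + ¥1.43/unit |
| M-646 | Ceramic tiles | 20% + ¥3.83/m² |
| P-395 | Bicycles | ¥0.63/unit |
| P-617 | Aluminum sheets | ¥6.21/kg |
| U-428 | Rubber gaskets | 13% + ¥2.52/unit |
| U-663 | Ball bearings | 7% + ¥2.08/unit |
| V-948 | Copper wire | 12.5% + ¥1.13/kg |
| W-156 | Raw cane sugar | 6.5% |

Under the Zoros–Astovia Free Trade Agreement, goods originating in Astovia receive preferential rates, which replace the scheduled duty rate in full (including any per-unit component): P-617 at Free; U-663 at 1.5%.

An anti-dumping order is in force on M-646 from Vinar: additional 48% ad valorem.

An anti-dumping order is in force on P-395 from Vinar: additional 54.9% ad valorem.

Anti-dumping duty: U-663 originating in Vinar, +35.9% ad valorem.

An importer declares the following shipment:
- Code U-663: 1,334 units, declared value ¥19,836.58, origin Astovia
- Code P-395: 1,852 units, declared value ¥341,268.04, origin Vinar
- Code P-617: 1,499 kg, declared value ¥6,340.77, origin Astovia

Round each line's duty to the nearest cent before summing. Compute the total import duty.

¥188,820.46

Line 1 (U-663, Astovia, 1,334 units, ¥19,836.58):
Base rate for U-663 is 7% + ¥2.08/unit.
Origin Astovia qualifies under the Zoros–Astovia agreement and U-663 is covered: preferential rate 1.5% applies instead.
The additional-duty order on U-663 targets Vinar, not Astovia; it does not apply.
Duty = ¥19,836.58 × 1.5% = ¥297.55.
Line 2 (P-395, Vinar, 1,852 units, ¥341,268.04):
Base rate for P-395 is ¥0.63/unit.
Additional duty on P-395 from Vinar: +54.9% ad valorem. Applied ad valorem rate = 54.9%.
Duty = ¥341,268.04 × 54.9% + 1,852 × ¥0.63 = ¥188,522.91.
Line 3 (P-617, Astovia, 1,499 kg, ¥6,340.77):
Base rate for P-617 is ¥6.21/kg.
Origin Astovia qualifies under the Zoros–Astovia agreement and P-617 is covered: preferential rate Free applies instead.
Duty = ¥6,340.77 × 0% = ¥0.00.
Total = ¥297.55 + ¥188,522.91 + ¥0.00 = ¥188,820.46.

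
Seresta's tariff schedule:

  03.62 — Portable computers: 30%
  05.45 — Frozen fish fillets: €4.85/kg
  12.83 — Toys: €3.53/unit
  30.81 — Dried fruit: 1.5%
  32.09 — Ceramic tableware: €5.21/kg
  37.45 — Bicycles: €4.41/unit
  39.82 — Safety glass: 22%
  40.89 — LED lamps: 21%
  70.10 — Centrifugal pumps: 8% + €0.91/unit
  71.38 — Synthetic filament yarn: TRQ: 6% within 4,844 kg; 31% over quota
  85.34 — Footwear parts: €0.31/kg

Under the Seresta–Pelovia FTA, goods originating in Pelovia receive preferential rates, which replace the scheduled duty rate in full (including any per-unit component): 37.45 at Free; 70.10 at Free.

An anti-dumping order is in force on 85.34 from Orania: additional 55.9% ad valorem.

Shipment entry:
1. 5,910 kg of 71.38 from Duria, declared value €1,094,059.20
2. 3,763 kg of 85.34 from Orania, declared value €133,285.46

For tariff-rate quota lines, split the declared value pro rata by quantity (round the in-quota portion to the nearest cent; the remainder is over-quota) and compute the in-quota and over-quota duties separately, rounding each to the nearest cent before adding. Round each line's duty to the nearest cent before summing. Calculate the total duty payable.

€190,651.14

Line 1 (71.38, Duria, 5,910 kg, €1,094,059.20):
Code 71.38 is under a tariff-rate quota (threshold 4,844 kg). In-quota: 4,844 kg at 6%; over-quota: 1,066 kg at 31%.
Pro-rata value split: in-quota = €1,094,059.20 × 4,844/5,910 = €896,721.28; over-quota = €1,094,059.20 − €896,721.28 = €197,337.92.
In-quota duty = €896,721.28 × 6% = €53,803.28. Over-quota duty = €197,337.92 × 31% = €61,174.76.
Line duty = €53,803.28 + €61,174.76 = €114,978.04.
Line 2 (85.34, Orania, 3,763 kg, €133,285.46):
Base rate for 85.34 is €0.31/kg.
Additional duty on 85.34 from Orania: +55.9% ad valorem. Applied ad valorem rate = 55.9%.
Duty = €133,285.46 × 55.9% + 3,763 × €0.31 = €75,673.10.
Total = €114,978.04 + €75,673.10 = €190,651.14.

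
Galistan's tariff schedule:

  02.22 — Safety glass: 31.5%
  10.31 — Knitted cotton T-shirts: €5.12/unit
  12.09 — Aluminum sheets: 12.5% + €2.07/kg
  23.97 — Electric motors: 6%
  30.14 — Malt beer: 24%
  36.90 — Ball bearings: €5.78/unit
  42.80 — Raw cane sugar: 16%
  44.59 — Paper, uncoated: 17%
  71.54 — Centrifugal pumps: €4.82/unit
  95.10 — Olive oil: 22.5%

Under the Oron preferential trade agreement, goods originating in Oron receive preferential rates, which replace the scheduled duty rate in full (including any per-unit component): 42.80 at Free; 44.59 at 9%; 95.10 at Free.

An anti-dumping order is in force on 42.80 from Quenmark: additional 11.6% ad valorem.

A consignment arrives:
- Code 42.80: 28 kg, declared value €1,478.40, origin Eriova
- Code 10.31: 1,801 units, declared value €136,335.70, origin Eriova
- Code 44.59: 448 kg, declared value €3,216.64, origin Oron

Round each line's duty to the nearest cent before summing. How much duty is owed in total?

€9,747.16

Line 1 (42.80, Eriova, 28 kg, €1,478.40):
Base rate for 42.80 is 16%.
42.80 has an FTA preferential rate, but origin Eriova is not Oron; base rate stands.
The additional-duty order on 42.80 targets Quenmark, not Eriova; it does not apply.
Duty = €1,478.40 × 16% = €236.54.
Line 2 (10.31, Eriova, 1,801 units, €136,335.70):
Base rate for 10.31 is €5.12/unit.
Duty = 1,801 × €5.12 = €9,221.12.
Line 3 (44.59, Oron, 448 kg, €3,216.64):
Base rate for 44.59 is 17%.
Origin Oron qualifies under the Galistan–Oron agreement and 44.59 is covered: preferential rate 9% applies instead.
Duty = €3,216.64 × 9% = €289.50.
Total = €236.54 + €9,221.12 + €289.50 = €9,747.16.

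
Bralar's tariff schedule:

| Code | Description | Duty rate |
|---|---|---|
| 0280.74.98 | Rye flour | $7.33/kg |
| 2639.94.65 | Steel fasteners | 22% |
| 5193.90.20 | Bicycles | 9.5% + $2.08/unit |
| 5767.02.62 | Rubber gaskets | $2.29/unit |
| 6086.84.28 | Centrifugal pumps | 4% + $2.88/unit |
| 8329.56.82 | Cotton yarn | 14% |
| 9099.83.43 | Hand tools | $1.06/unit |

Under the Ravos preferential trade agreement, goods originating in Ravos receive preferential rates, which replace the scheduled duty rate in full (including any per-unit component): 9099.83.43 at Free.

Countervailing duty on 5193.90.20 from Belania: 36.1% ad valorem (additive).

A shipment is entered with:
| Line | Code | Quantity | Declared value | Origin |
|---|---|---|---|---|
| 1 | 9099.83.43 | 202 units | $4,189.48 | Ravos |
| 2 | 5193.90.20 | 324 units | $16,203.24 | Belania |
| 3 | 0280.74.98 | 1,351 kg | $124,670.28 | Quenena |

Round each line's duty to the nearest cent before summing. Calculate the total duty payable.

$17,965.43

Line 1 (9099.83.43, Ravos, 202 units, $4,189.48):
Base rate for 9099.83.43 is $1.06/unit.
Origin Ravos qualifies under the Bralar–Ravos agreement and 9099.83.43 is covered: preferential rate Free applies instead.
Duty = $4,189.48 × 0% = $0.00.
Line 2 (5193.90.20, Belania, 324 units, $16,203.24):
Base rate for 5193.90.20 is 9.5% + $2.08/unit.
Additional duty on 5193.90.20 from Belania: +36.1%. Applied ad valorem rate: 9.5% + 36.1% = 45.6%.
Duty = $16,203.24 × 45.6% + 324 × $2.08 = $8,062.60.
Line 3 (0280.74.98, Quenena, 1,351 kg, $124,670.28):
Base rate for 0280.74.98 is $7.33/kg.
Duty = 1,351 × $7.33 = $9,902.83.
Total = $0.00 + $8,062.60 + $9,902.83 = $17,965.43.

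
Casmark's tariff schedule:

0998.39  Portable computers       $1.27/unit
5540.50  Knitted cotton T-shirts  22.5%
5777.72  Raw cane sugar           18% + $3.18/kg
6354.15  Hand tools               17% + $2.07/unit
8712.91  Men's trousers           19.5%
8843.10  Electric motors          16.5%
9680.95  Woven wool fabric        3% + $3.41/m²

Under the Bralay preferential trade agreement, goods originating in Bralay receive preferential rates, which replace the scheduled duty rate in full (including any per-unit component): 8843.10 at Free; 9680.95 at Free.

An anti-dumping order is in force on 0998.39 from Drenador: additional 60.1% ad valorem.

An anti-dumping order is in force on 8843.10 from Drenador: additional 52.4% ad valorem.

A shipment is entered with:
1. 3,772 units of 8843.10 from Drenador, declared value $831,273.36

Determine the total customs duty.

Line 1 (8843.10, Drenador, 3,772 units, $831,273.36):
Base rate for 8843.10 is 16.5%.
8843.10 has an FTA preferential rate, but origin Drenador is not Bralay; base rate stands.
Additional duty on 8843.10 from Drenador: +52.4%. Applied ad valorem rate: 16.5% + 52.4% = 68.9%.
Duty = $831,273.36 × 68.9% = $572,747.35.

$572,747.35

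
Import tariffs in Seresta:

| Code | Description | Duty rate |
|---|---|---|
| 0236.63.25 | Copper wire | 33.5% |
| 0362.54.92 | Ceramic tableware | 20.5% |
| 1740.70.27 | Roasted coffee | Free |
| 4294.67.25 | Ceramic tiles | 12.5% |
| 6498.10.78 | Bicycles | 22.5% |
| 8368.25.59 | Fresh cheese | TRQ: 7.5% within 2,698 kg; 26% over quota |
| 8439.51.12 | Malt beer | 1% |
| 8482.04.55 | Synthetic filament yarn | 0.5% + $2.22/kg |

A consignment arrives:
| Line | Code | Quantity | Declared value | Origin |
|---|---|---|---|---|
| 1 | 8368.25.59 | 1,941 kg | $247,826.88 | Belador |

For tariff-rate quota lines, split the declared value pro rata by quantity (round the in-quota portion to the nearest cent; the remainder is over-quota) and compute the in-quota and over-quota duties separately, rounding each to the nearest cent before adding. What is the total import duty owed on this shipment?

Line 1 (8368.25.59, Belador, 1,941 kg, $247,826.88):
Code 8368.25.59 is under a tariff-rate quota (threshold 2,698 kg). Quantity 1,941 kg is within the quota, so the in-quota rate 7.5% applies to the full value.
Duty = $247,826.88 × 7.5% = $18,587.02.

$18,587.02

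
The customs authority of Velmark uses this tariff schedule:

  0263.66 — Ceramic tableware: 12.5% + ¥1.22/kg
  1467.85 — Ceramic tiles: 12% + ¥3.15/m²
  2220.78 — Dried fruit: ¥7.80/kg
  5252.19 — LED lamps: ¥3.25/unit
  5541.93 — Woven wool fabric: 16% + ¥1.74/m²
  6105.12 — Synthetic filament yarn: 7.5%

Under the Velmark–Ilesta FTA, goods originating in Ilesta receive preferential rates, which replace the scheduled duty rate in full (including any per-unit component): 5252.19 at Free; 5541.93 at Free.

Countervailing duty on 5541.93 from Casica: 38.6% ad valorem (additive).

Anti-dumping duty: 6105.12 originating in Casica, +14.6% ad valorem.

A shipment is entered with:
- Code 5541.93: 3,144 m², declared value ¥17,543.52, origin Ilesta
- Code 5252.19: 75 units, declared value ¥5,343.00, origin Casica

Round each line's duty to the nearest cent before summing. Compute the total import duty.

Line 1 (5541.93, Ilesta, 3,144 m², ¥17,543.52):
Base rate for 5541.93 is 16% + ¥1.74/m².
Origin Ilesta qualifies under the Velmark–Ilesta agreement and 5541.93 is covered: preferential rate Free applies instead.
The additional-duty order on 5541.93 targets Casica, not Ilesta; it does not apply.
Duty = ¥17,543.52 × 0% = ¥0.00.
Line 2 (5252.19, Casica, 75 units, ¥5,343.00):
Base rate for 5252.19 is ¥3.25/unit.
5252.19 has an FTA preferential rate, but origin Casica is not Ilesta; base rate stands.
Duty = 75 × ¥3.25 = ¥243.75.
Total = ¥0.00 + ¥243.75 = ¥243.75.

¥243.75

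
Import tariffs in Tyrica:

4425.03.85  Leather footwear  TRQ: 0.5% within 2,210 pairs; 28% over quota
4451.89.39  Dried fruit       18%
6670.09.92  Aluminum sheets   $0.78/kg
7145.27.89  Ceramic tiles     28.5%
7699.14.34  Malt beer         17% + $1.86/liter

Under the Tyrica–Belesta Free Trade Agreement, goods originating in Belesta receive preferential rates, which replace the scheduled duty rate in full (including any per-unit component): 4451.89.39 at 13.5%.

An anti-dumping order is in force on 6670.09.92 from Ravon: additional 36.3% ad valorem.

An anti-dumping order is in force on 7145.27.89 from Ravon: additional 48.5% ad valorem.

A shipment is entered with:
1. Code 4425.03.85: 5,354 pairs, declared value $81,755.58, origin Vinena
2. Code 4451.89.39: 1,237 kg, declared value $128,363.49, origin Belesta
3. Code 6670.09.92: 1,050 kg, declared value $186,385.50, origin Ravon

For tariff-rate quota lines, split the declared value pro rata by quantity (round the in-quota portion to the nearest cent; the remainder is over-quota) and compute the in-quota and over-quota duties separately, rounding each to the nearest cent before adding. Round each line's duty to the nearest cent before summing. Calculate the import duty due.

Line 1 (4425.03.85, Vinena, 5,354 pairs, $81,755.58):
Code 4425.03.85 is under a tariff-rate quota (threshold 2,210 pairs). In-quota: 2,210 pairs at 0.5%; over-quota: 3,144 pairs at 28%.
Pro-rata value split: in-quota = $81,755.58 × 2,210/5,354 = $33,746.70; over-quota = $81,755.58 − $33,746.70 = $48,008.88.
In-quota duty = $33,746.70 × 0.5% = $168.73. Over-quota duty = $48,008.88 × 28% = $13,442.49.
Line duty = $168.73 + $13,442.49 = $13,611.22.
Line 2 (4451.89.39, Belesta, 1,237 kg, $128,363.49):
Base rate for 4451.89.39 is 18%.
Origin Belesta qualifies under the Tyrica–Belesta agreement and 4451.89.39 is covered: preferential rate 13.5% applies instead.
Duty = $128,363.49 × 13.5% = $17,329.07.
Line 3 (6670.09.92, Ravon, 1,050 kg, $186,385.50):
Base rate for 6670.09.92 is $0.78/kg.
Additional duty on 6670.09.92 from Ravon: +36.3% ad valorem. Applied ad valorem rate = 36.3%.
Duty = $186,385.50 × 36.3% + 1,050 × $0.78 = $68,476.94.
Total = $13,611.22 + $17,329.07 + $68,476.94 = $99,417.23.

$99,417.23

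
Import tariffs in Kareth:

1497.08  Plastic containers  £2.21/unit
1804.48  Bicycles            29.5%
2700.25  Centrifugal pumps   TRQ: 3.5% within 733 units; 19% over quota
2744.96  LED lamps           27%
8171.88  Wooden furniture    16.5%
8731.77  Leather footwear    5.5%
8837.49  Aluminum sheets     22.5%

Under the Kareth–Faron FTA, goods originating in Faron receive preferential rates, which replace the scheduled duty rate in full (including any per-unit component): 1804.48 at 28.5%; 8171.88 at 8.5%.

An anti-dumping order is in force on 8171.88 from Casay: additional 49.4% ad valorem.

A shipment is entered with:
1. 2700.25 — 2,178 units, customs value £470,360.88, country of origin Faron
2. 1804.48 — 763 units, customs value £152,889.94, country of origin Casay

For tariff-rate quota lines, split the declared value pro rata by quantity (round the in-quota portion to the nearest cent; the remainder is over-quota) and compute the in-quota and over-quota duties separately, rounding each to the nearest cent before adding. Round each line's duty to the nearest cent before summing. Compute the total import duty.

Line 1 (2700.25, Faron, 2,178 units, £470,360.88):
Code 2700.25 is under a tariff-rate quota (threshold 733 units). In-quota: 733 units at 3.5%; over-quota: 1,445 units at 19%.
Pro-rata value split: in-quota = £470,360.88 × 733/2,178 = £158,298.68; over-quota = £470,360.88 − £158,298.68 = £312,062.20.
In-quota duty = £158,298.68 × 3.5% = £5,540.45. Over-quota duty = £312,062.20 × 19% = £59,291.82.
Line duty = £5,540.45 + £59,291.82 = £64,832.27.
Line 2 (1804.48, Casay, 763 units, £152,889.94):
Base rate for 1804.48 is 29.5%.
1804.48 has an FTA preferential rate, but origin Casay is not Faron; base rate stands.
Duty = £152,889.94 × 29.5% = £45,102.53.
Total = £64,832.27 + £45,102.53 = £109,934.80.

£109,934.80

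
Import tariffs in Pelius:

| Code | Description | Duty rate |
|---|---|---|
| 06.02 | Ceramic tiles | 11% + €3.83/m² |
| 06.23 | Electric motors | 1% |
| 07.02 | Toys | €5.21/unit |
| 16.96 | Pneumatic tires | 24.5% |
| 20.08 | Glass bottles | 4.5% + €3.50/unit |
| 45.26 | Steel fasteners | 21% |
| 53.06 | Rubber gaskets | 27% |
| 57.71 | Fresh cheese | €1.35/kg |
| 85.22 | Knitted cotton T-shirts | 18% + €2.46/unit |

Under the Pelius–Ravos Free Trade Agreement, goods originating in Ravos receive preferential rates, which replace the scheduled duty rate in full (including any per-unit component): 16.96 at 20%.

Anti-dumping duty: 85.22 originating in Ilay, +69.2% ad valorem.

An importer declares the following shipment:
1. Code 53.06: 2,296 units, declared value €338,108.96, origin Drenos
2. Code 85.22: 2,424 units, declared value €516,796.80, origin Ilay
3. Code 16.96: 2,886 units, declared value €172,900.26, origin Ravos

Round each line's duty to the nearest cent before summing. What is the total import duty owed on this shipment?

Line 1 (53.06, Drenos, 2,296 units, €338,108.96):
Base rate for 53.06 is 27%.
Duty = €338,108.96 × 27% = €91,289.42.
Line 2 (85.22, Ilay, 2,424 units, €516,796.80):
Base rate for 85.22 is 18% + €2.46/unit.
Additional duty on 85.22 from Ilay: +69.2%. Applied ad valorem rate: 18% + 69.2% = 87.2%.
Duty = €516,796.80 × 87.2% + 2,424 × €2.46 = €456,609.85.
Line 3 (16.96, Ravos, 2,886 units, €172,900.26):
Base rate for 16.96 is 24.5%.
Origin Ravos qualifies under the Pelius–Ravos agreement and 16.96 is covered: preferential rate 20% applies instead.
Duty = €172,900.26 × 20% = €34,580.05.
Total = €91,289.42 + €456,609.85 + €34,580.05 = €582,479.32.

€582,479.32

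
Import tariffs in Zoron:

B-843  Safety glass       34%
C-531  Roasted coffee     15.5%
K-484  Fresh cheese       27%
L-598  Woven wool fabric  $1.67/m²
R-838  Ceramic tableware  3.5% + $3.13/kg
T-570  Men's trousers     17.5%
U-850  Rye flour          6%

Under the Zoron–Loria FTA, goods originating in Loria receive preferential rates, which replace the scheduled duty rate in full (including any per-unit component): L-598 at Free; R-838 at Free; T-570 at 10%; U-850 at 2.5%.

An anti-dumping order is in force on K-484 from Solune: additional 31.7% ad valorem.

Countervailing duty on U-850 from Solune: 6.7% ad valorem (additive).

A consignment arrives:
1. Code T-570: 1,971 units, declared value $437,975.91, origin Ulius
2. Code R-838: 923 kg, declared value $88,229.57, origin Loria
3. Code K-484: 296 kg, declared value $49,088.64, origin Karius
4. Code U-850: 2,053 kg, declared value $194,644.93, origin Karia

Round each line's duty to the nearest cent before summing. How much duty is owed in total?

$101,578.41

Line 1 (T-570, Ulius, 1,971 units, $437,975.91):
Base rate for T-570 is 17.5%.
T-570 has an FTA preferential rate, but origin Ulius is not Loria; base rate stands.
Duty = $437,975.91 × 17.5% = $76,645.78.
Line 2 (R-838, Loria, 923 kg, $88,229.57):
Base rate for R-838 is 3.5% + $3.13/kg.
Origin Loria qualifies under the Zoron–Loria agreement and R-838 is covered: preferential rate Free applies instead.
Duty = $88,229.57 × 0% = $0.00.
Line 3 (K-484, Karius, 296 kg, $49,088.64):
Base rate for K-484 is 27%.
The additional-duty order on K-484 targets Solune, not Karius; it does not apply.
Duty = $49,088.64 × 27% = $13,253.93.
Line 4 (U-850, Karia, 2,053 kg, $194,644.93):
Base rate for U-850 is 6%.
U-850 has an FTA preferential rate, but origin Karia is not Loria; base rate stands.
The additional-duty order on U-850 targets Solune, not Karia; it does not apply.
Duty = $194,644.93 × 6% = $11,678.70.
Total = $76,645.78 + $0.00 + $13,253.93 + $11,678.70 = $101,578.41.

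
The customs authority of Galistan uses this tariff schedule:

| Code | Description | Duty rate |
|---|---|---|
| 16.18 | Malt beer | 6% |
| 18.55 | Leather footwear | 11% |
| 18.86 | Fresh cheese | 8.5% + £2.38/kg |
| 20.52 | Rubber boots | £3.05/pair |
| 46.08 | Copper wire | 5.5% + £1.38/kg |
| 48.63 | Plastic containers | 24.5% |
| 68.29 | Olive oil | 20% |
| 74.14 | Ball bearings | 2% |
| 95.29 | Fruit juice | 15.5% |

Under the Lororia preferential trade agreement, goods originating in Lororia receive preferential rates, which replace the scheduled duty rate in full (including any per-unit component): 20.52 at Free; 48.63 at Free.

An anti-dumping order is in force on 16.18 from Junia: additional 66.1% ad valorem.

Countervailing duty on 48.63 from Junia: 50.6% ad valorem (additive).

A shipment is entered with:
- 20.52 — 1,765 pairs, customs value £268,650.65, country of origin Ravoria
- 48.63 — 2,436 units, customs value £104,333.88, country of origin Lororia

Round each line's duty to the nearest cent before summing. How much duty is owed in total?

Line 1 (20.52, Ravoria, 1,765 pairs, £268,650.65):
Base rate for 20.52 is £3.05/pair.
20.52 has an FTA preferential rate, but origin Ravoria is not Lororia; base rate stands.
Duty = 1,765 × £3.05 = £5,383.25.
Line 2 (48.63, Lororia, 2,436 units, £104,333.88):
Base rate for 48.63 is 24.5%.
Origin Lororia qualifies under the Galistan–Lororia agreement and 48.63 is covered: preferential rate Free applies instead.
The additional-duty order on 48.63 targets Junia, not Lororia; it does not apply.
Duty = £104,333.88 × 0% = £0.00.
Total = £5,383.25 + £0.00 = £5,383.25.

£5,383.25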